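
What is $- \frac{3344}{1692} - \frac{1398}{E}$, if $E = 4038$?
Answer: $- \frac{661187}{284679} \approx -2.3226$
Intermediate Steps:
$- \frac{3344}{1692} - \frac{1398}{E} = - \frac{3344}{1692} - \frac{1398}{4038} = \left(-3344\right) \frac{1}{1692} - \frac{233}{673} = - \frac{836}{423} - \frac{233}{673} = - \frac{661187}{284679}$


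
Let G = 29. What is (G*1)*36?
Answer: 1044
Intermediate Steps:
(G*1)*36 = (29*1)*36 = 29*36 = 1044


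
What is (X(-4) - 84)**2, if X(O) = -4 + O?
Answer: 8464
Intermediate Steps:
(X(-4) - 84)**2 = ((-4 - 4) - 84)**2 = (-8 - 84)**2 = (-92)**2 = 8464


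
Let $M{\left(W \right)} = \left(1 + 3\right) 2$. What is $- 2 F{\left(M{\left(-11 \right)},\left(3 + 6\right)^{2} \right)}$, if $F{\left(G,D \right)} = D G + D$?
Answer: $-1458$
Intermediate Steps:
$M{\left(W \right)} = 8$ ($M{\left(W \right)} = 4 \cdot 2 = 8$)
$F{\left(G,D \right)} = D + D G$
$- 2 F{\left(M{\left(-11 \right)},\left(3 + 6\right)^{2} \right)} = - 2 \left(3 + 6\right)^{2} \left(1 + 8\right) = - 2 \cdot 9^{2} \cdot 9 = - 2 \cdot 81 \cdot 9 = \left(-2\right) 729 = -1458$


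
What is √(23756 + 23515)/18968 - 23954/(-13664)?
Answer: 1711/976 + √47271/18968 ≈ 1.7645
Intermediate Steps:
√(23756 + 23515)/18968 - 23954/(-13664) = √47271*(1/18968) - 23954*(-1/13664) = √47271/18968 + 1711/976 = 1711/976 + √47271/18968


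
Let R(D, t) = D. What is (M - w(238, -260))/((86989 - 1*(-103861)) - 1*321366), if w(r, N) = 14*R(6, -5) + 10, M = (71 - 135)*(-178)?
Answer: -5649/65258 ≈ -0.086564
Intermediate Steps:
M = 11392 (M = -64*(-178) = 11392)
w(r, N) = 94 (w(r, N) = 14*6 + 10 = 84 + 10 = 94)
(M - w(238, -260))/((86989 - 1*(-103861)) - 1*321366) = (11392 - 1*94)/((86989 - 1*(-103861)) - 1*321366) = (11392 - 94)/((86989 + 103861) - 321366) = 11298/(190850 - 321366) = 11298/(-130516) = 11298*(-1/130516) = -5649/65258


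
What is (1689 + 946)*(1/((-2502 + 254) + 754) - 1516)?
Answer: -5968024675/1494 ≈ -3.9947e+6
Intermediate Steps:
(1689 + 946)*(1/((-2502 + 254) + 754) - 1516) = 2635*(1/(-2248 + 754) - 1516) = 2635*(1/(-1494) - 1516) = 2635*(-1/1494 - 1516) = 2635*(-2264905/1494) = -5968024675/1494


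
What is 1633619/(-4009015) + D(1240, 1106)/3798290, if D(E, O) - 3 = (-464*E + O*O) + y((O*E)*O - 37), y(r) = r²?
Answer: 922362288553560084893281/1522740158435 ≈ 6.0573e+11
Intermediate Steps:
D(E, O) = 3 + O² + (-37 + E*O²)² - 464*E (D(E, O) = 3 + ((-464*E + O*O) + ((O*E)*O - 37)²) = 3 + ((-464*E + O²) + ((E*O)*O - 37)²) = 3 + ((O² - 464*E) + (E*O² - 37)²) = 3 + ((O² - 464*E) + (-37 + E*O²)²) = 3 + (O² + (-37 + E*O²)² - 464*E) = 3 + O² + (-37 + E*O²)² - 464*E)
1633619/(-4009015) + D(1240, 1106)/3798290 = 1633619/(-4009015) + (3 + 1106² + (-37 + 1240*1106²)² - 464*1240)/3798290 = 1633619*(-1/4009015) + (3 + 1223236 + (-37 + 1240*1223236)² - 575360)*(1/3798290) = -1633619/4009015 + (3 + 1223236 + (-37 + 1516812640)² - 575360)*(1/3798290) = -1633619/4009015 + (3 + 1223236 + 1516812603² - 575360)*(1/3798290) = -1633619/4009015 + (3 + 1223236 + 2300720472619635609 - 575360)*(1/3798290) = -1633619/4009015 + 2300720472620283488*(1/3798290) = -1633619/4009015 + 1150360236310141744/1899145 = 922362288553560084893281/1522740158435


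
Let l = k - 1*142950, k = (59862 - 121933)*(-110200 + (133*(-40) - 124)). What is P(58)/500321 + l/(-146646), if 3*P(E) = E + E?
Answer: -598550336328857/12228345561 ≈ -48948.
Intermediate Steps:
k = 7178138724 (k = -62071*(-110200 + (-5320 - 124)) = -62071*(-110200 - 5444) = -62071*(-115644) = 7178138724)
P(E) = 2*E/3 (P(E) = (E + E)/3 = (2*E)/3 = 2*E/3)
l = 7177995774 (l = 7178138724 - 1*142950 = 7178138724 - 142950 = 7177995774)
P(58)/500321 + l/(-146646) = ((2/3)*58)/500321 + 7177995774/(-146646) = (116/3)*(1/500321) + 7177995774*(-1/146646) = 116/1500963 - 398777543/8147 = -598550336328857/12228345561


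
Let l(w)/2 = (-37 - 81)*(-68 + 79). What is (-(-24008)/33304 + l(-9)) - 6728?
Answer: -38812811/4163 ≈ -9323.3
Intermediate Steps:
l(w) = -2596 (l(w) = 2*((-37 - 81)*(-68 + 79)) = 2*(-118*11) = 2*(-1298) = -2596)
(-(-24008)/33304 + l(-9)) - 6728 = (-(-24008)/33304 - 2596) - 6728 = (-1*(-3001/4163) - 2596) - 6728 = (3001/4163 - 2596) - 6728 = -10804147/4163 - 6728 = -38812811/4163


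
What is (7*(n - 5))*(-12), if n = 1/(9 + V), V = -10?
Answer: 504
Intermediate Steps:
n = -1 (n = 1/(9 - 10) = 1/(-1) = -1)
(7*(n - 5))*(-12) = (7*(-1 - 5))*(-12) = (7*(-6))*(-12) = -42*(-12) = 504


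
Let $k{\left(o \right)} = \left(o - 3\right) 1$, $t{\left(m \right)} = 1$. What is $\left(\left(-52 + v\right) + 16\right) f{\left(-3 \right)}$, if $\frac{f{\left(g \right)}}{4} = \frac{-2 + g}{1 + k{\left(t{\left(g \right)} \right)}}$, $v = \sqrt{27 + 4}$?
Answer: $-720 + 20 \sqrt{31} \approx -608.64$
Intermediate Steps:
$k{\left(o \right)} = -3 + o$ ($k{\left(o \right)} = \left(-3 + o\right) 1 = -3 + o$)
$v = \sqrt{31} \approx 5.5678$
$f{\left(g \right)} = 8 - 4 g$ ($f{\left(g \right)} = 4 \frac{-2 + g}{1 + \left(-3 + 1\right)} = 4 \frac{-2 + g}{1 - 2} = 4 \frac{-2 + g}{-1} = 4 \left(-2 + g\right) \left(-1\right) = 4 \left(2 - g\right) = 8 - 4 g$)
$\left(\left(-52 + v\right) + 16\right) f{\left(-3 \right)} = \left(\left(-52 + \sqrt{31}\right) + 16\right) \left(8 - -12\right) = \left(-36 + \sqrt{31}\right) \left(8 + 12\right) = \left(-36 + \sqrt{31}\right) 20 = -720 + 20 \sqrt{31}$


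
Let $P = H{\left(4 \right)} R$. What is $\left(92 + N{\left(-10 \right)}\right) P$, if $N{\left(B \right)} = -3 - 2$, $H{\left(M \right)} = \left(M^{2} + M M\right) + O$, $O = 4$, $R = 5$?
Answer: $15660$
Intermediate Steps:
$H{\left(M \right)} = 4 + 2 M^{2}$ ($H{\left(M \right)} = \left(M^{2} + M M\right) + 4 = \left(M^{2} + M^{2}\right) + 4 = 2 M^{2} + 4 = 4 + 2 M^{2}$)
$N{\left(B \right)} = -5$
$P = 180$ ($P = \left(4 + 2 \cdot 4^{2}\right) 5 = \left(4 + 2 \cdot 16\right) 5 = \left(4 + 32\right) 5 = 36 \cdot 5 = 180$)
$\left(92 + N{\left(-10 \right)}\right) P = \left(92 - 5\right) 180 = 87 \cdot 180 = 15660$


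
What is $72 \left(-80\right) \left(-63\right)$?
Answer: $362880$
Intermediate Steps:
$72 \left(-80\right) \left(-63\right) = \left(-5760\right) \left(-63\right) = 362880$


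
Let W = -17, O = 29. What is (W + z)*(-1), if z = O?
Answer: -12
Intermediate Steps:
z = 29
(W + z)*(-1) = (-17 + 29)*(-1) = 12*(-1) = -12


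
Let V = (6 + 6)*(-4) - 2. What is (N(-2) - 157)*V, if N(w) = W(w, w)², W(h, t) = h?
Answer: 7650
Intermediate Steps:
V = -50 (V = 12*(-4) - 2 = -48 - 2 = -50)
N(w) = w²
(N(-2) - 157)*V = ((-2)² - 157)*(-50) = (4 - 157)*(-50) = -153*(-50) = 7650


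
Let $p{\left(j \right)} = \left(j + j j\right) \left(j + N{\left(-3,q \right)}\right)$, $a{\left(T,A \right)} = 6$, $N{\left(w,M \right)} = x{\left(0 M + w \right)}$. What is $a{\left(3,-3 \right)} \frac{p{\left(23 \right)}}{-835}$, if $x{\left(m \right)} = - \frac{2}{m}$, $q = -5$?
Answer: $- \frac{78384}{835} \approx -93.873$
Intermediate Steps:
$N{\left(w,M \right)} = - \frac{2}{w}$ ($N{\left(w,M \right)} = - \frac{2}{0 M + w} = - \frac{2}{0 + w} = - \frac{2}{w}$)
$p{\left(j \right)} = \left(\frac{2}{3} + j\right) \left(j + j^{2}\right)$ ($p{\left(j \right)} = \left(j + j j\right) \left(j - \frac{2}{-3}\right) = \left(j + j^{2}\right) \left(j - - \frac{2}{3}\right) = \left(j + j^{2}\right) \left(j + \frac{2}{3}\right) = \left(j + j^{2}\right) \left(\frac{2}{3} + j\right) = \left(\frac{2}{3} + j\right) \left(j + j^{2}\right)$)
$a{\left(3,-3 \right)} \frac{p{\left(23 \right)}}{-835} = 6 \frac{\frac{1}{3} \cdot 23 \left(2 + 3 \cdot 23^{2} + 5 \cdot 23\right)}{-835} = 6 \cdot \frac{1}{3} \cdot 23 \left(2 + 3 \cdot 529 + 115\right) \left(- \frac{1}{835}\right) = 6 \cdot \frac{1}{3} \cdot 23 \left(2 + 1587 + 115\right) \left(- \frac{1}{835}\right) = 6 \cdot \frac{1}{3} \cdot 23 \cdot 1704 \left(- \frac{1}{835}\right) = 6 \cdot 13064 \left(- \frac{1}{835}\right) = 6 \left(- \frac{13064}{835}\right) = - \frac{78384}{835}$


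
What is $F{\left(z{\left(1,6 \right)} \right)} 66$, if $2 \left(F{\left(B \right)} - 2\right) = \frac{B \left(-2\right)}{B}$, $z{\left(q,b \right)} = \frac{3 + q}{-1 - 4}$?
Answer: $66$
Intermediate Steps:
$z{\left(q,b \right)} = - \frac{3}{5} - \frac{q}{5}$ ($z{\left(q,b \right)} = \frac{3 + q}{-5} = \left(3 + q\right) \left(- \frac{1}{5}\right) = - \frac{3}{5} - \frac{q}{5}$)
$F{\left(B \right)} = 1$ ($F{\left(B \right)} = 2 + \frac{B \left(-2\right) \frac{1}{B}}{2} = 2 + \frac{- 2 B \frac{1}{B}}{2} = 2 + \frac{1}{2} \left(-2\right) = 2 - 1 = 1$)
$F{\left(z{\left(1,6 \right)} \right)} 66 = 1 \cdot 66 = 66$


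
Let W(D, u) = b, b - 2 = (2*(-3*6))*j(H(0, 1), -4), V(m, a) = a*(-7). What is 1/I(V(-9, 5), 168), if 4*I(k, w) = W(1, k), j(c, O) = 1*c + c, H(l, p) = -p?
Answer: 2/37 ≈ 0.054054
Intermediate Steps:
j(c, O) = 2*c (j(c, O) = c + c = 2*c)
V(m, a) = -7*a
b = 74 (b = 2 + (2*(-3*6))*(2*(-1*1)) = 2 + (2*(-18))*(2*(-1)) = 2 - 36*(-2) = 2 + 72 = 74)
W(D, u) = 74
I(k, w) = 37/2 (I(k, w) = (¼)*74 = 37/2)
1/I(V(-9, 5), 168) = 1/(37/2) = 2/37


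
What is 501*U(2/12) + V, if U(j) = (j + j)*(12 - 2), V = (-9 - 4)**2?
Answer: 1839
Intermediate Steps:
V = 169 (V = (-13)**2 = 169)
U(j) = 20*j (U(j) = (2*j)*10 = 20*j)
501*U(2/12) + V = 501*(20*(2/12)) + 169 = 501*(20*(2*(1/12))) + 169 = 501*(20*(1/6)) + 169 = 501*(10/3) + 169 = 1670 + 169 = 1839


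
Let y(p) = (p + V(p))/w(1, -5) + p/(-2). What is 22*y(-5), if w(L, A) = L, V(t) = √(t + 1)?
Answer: -55 + 44*I ≈ -55.0 + 44.0*I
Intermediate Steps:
V(t) = √(1 + t)
y(p) = √(1 + p) + p/2 (y(p) = (p + √(1 + p))/1 + p/(-2) = (p + √(1 + p))*1 + p*(-½) = (p + √(1 + p)) - p/2 = √(1 + p) + p/2)
22*y(-5) = 22*(√(1 - 5) + (½)*(-5)) = 22*(√(-4) - 5/2) = 22*(2*I - 5/2) = 22*(-5/2 + 2*I) = -55 + 44*I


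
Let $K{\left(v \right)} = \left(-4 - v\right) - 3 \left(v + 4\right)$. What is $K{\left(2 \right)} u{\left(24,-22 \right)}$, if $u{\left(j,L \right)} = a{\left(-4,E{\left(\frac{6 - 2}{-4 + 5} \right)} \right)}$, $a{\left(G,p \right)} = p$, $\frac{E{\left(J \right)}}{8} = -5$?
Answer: $960$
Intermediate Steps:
$E{\left(J \right)} = -40$ ($E{\left(J \right)} = 8 \left(-5\right) = -40$)
$u{\left(j,L \right)} = -40$
$K{\left(v \right)} = -16 - 4 v$ ($K{\left(v \right)} = \left(-4 - v\right) - 3 \left(4 + v\right) = \left(-4 - v\right) - \left(12 + 3 v\right) = -16 - 4 v$)
$K{\left(2 \right)} u{\left(24,-22 \right)} = \left(-16 - 8\right) \left(-40\right) = \left(-24\right) \left(-40\right) = 960$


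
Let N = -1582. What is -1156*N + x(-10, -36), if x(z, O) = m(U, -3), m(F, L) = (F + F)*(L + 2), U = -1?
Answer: 1828794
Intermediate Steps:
m(F, L) = 2*F*(2 + L) (m(F, L) = (2*F)*(2 + L) = 2*F*(2 + L))
x(z, O) = 2 (x(z, O) = 2*(-1)*(2 - 3) = 2*(-1)*(-1) = 2)
-1156*N + x(-10, -36) = -1156*(-1582) + 2 = 1828792 + 2 = 1828794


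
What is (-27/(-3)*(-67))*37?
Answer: -22311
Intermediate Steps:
(-27/(-3)*(-67))*37 = (-27*(-⅓)*(-67))*37 = (9*(-67))*37 = -603*37 = -22311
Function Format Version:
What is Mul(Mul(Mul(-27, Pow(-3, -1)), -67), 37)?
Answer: -22311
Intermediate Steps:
Mul(Mul(Mul(-27, Pow(-3, -1)), -67), 37) = Mul(Mul(Mul(-27, Rational(-1, 3)), -67), 37) = Mul(Mul(9, -67), 37) = Mul(-603, 37) = -22311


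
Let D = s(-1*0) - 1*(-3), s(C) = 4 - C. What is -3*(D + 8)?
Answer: -45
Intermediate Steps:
D = 7 (D = (4 - (-1)*0) - 1*(-3) = (4 - 1*0) + 3 = (4 + 0) + 3 = 4 + 3 = 7)
-3*(D + 8) = -3*(7 + 8) = -3*15 = -45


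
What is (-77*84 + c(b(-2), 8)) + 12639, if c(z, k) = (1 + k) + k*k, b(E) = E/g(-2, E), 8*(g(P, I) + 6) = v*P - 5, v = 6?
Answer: 6244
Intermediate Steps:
g(P, I) = -53/8 + 3*P/4 (g(P, I) = -6 + (6*P - 5)/8 = -6 + (-5 + 6*P)/8 = -6 + (-5/8 + 3*P/4) = -53/8 + 3*P/4)
b(E) = -8*E/65 (b(E) = E/(-53/8 + (3/4)*(-2)) = E/(-53/8 - 3/2) = E/(-65/8) = E*(-8/65) = -8*E/65)
c(z, k) = 1 + k + k**2 (c(z, k) = (1 + k) + k**2 = 1 + k + k**2)
(-77*84 + c(b(-2), 8)) + 12639 = (-77*84 + (1 + 8 + 8**2)) + 12639 = (-6468 + (1 + 8 + 64)) + 12639 = (-6468 + 73) + 12639 = -6395 + 12639 = 6244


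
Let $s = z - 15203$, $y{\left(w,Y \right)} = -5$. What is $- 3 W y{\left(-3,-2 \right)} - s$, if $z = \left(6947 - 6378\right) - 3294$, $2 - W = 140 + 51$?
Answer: $15093$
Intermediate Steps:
$W = -189$ ($W = 2 - \left(140 + 51\right) = 2 - 191 = -189$)
$z = -2725$ ($z = 569 - 3294 = -2725$)
$s = -17928$ ($s = -2725 - 15203 = -17928$)
$- 3 W y{\left(-3,-2 \right)} - s = - 3 \left(\left(-189\right) \left(-5\right)\right) - -17928 = \left(-3\right) 945 + 17928 = -2835 + 17928 = 15093$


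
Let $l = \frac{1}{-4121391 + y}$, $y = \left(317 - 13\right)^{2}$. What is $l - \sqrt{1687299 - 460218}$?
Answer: $- \frac{1}{4028975} - \sqrt{1227081} \approx -1107.7$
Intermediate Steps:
$y = 92416$ ($y = 304^{2} = 92416$)
$l = - \frac{1}{4028975}$ ($l = \frac{1}{-4121391 + 92416} = \frac{1}{-4028975} = - \frac{1}{4028975} \approx -2.482 \cdot 10^{-7}$)
$l - \sqrt{1687299 - 460218} = - \frac{1}{4028975} - \sqrt{1687299 - 460218} = - \frac{1}{4028975} - \sqrt{1227081}$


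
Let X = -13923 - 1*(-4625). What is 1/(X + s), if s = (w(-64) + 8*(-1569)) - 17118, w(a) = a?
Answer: -1/39032 ≈ -2.5620e-5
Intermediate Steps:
s = -29734 (s = (-64 + 8*(-1569)) - 17118 = (-64 - 12552) - 17118 = -12616 - 17118 = -29734)
X = -9298 (X = -13923 + 4625 = -9298)
1/(X + s) = 1/(-9298 - 29734) = 1/(-39032) = -1/39032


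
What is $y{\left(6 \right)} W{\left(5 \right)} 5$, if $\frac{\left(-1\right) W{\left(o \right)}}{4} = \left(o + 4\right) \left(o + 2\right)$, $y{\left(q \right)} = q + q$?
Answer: $-15120$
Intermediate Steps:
$y{\left(q \right)} = 2 q$
$W{\left(o \right)} = - 4 \left(2 + o\right) \left(4 + o\right)$ ($W{\left(o \right)} = - 4 \left(o + 4\right) \left(o + 2\right) = - 4 \left(4 + o\right) \left(2 + o\right) = - 4 \left(2 + o\right) \left(4 + o\right)$)
$y{\left(6 \right)} W{\left(5 \right)} 5 = 2 \cdot 6 \left(-32 - 120 - 4 \cdot 5^{2}\right) 5 = 12 \left(-32 - 120 - 100\right) 5 = 12 \left(-252\right) 5 = \left(-3024\right) 5 = -15120$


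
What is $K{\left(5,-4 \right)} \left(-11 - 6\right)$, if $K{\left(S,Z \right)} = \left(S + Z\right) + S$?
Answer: $-102$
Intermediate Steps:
$K{\left(S,Z \right)} = Z + 2 S$
$K{\left(5,-4 \right)} \left(-11 - 6\right) = \left(-4 + 2 \cdot 5\right) \left(-11 - 6\right) = \left(-4 + 10\right) \left(-17\right) = 6 \left(-17\right) = -102$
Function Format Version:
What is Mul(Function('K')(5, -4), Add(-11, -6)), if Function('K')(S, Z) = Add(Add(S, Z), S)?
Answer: -102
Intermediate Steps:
Function('K')(S, Z) = Add(Z, Mul(2, S))
Mul(Function('K')(5, -4), Add(-11, -6)) = Mul(Add(-4, Mul(2, 5)), Add(-11, -6)) = Mul(Add(-4, 10), -17) = Mul(6, -17) = -102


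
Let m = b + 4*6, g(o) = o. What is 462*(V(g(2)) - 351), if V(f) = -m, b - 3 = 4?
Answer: -176484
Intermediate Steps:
b = 7 (b = 3 + 4 = 7)
m = 31 (m = 7 + 4*6 = 7 + 24 = 31)
V(f) = -31 (V(f) = -1*31 = -31)
462*(V(g(2)) - 351) = 462*(-31 - 351) = 462*(-382) = -176484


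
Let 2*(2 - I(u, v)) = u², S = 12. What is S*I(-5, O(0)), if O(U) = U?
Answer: -126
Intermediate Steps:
I(u, v) = 2 - u²/2
S*I(-5, O(0)) = 12*(2 - ½*(-5)²) = 12*(2 - ½*25) = 12*(2 - 25/2) = 12*(-21/2) = -126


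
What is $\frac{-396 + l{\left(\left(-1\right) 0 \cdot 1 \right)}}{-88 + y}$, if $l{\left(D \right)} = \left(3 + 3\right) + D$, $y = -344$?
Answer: $\frac{65}{72} \approx 0.90278$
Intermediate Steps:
$l{\left(D \right)} = 6 + D$
$\frac{-396 + l{\left(\left(-1\right) 0 \cdot 1 \right)}}{-88 + y} = \frac{-396 + \left(6 + \left(-1\right) 0 \cdot 1\right)}{-88 - 344} = \frac{-396 + \left(6 + 0 \cdot 1\right)}{-432} = \left(-396 + \left(6 + 0\right)\right) \left(- \frac{1}{432}\right) = \left(-396 + 6\right) \left(- \frac{1}{432}\right) = \left(-390\right) \left(- \frac{1}{432}\right) = \frac{65}{72}$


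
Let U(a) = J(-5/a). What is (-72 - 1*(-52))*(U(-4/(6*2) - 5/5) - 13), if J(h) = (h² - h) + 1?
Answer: 135/4 ≈ 33.750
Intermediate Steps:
J(h) = 1 + h² - h
U(a) = 1 + 5/a + 25/a² (U(a) = 1 + (-5/a)² - (-5)/a = 1 + 25/a² + 5/a = 1 + 5/a + 25/a²)
(-72 - 1*(-52))*(U(-4/(6*2) - 5/5) - 13) = (-72 - 1*(-52))*((1 + 5/(-4/(6*2) - 5/5) + 25/(-4/(6*2) - 5/5)²) - 13) = (-72 + 52)*((1 + 5/(-4/12 - 5*⅕) + 25/(-4/12 - 5*⅕)²) - 13) = -20*((1 + 5/(-4*1/12 - 1) + 25/(-4*1/12 - 1)²) - 13) = -20*((1 + 5/(-⅓ - 1) + 25/(-⅓ - 1)²) - 13) = -20*((1 + 5/(-4/3) + 25/(-4/3)²) - 13) = -20*((1 + 5*(-¾) + 25*(9/16)) - 13) = -20*((1 - 15/4 + 225/16) - 13) = -20*(181/16 - 13) = -20*(-27/16) = 135/4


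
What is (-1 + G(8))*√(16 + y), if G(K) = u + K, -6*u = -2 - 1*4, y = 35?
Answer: 8*√51 ≈ 57.131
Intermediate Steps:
u = 1 (u = -(-2 - 1*4)/6 = -(-2 - 4)/6 = -⅙*(-6) = 1)
G(K) = 1 + K
(-1 + G(8))*√(16 + y) = (-1 + (1 + 8))*√(16 + 35) = (-1 + 9)*√51 = 8*√51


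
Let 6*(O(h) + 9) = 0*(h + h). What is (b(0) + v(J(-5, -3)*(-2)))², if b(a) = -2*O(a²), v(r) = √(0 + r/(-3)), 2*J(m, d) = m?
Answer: (54 + I*√15)²/9 ≈ 322.33 + 46.476*I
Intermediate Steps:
J(m, d) = m/2
O(h) = -9 (O(h) = -9 + (0*(h + h))/6 = -9 + (0*(2*h))/6 = -9 + (⅙)*0 = -9 + 0 = -9)
v(r) = √3*√(-r)/3 (v(r) = √(0 + r*(-⅓)) = √(0 - r/3) = √(-r/3) = √3*√(-r)/3)
b(a) = 18 (b(a) = -2*(-9) = 18)
(b(0) + v(J(-5, -3)*(-2)))² = (18 + √3*√(-(½)*(-5)*(-2))/3)² = (18 + √3*√(-(-5)*(-2)/2)/3)² = (18 + √3*√(-1*5)/3)² = (18 + √3*√(-5)/3)² = (18 + √3*(I*√5)/3)² = (18 + I*√15/3)²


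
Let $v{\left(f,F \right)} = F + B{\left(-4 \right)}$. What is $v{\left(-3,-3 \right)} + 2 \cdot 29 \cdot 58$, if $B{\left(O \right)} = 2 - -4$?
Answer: $3367$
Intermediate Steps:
$B{\left(O \right)} = 6$ ($B{\left(O \right)} = 2 + 4 = 6$)
$v{\left(f,F \right)} = 6 + F$ ($v{\left(f,F \right)} = F + 6 = 6 + F$)
$v{\left(-3,-3 \right)} + 2 \cdot 29 \cdot 58 = \left(6 - 3\right) + 2 \cdot 29 \cdot 58 = 3 + 58 \cdot 58 = 3 + 3364 = 3367$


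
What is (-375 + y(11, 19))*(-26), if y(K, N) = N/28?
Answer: 136253/14 ≈ 9732.4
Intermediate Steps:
y(K, N) = N/28 (y(K, N) = N*(1/28) = N/28)
(-375 + y(11, 19))*(-26) = (-375 + (1/28)*19)*(-26) = (-375 + 19/28)*(-26) = -10481/28*(-26) = 136253/14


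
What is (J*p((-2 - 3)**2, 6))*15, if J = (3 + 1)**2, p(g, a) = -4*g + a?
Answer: -22560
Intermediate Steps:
p(g, a) = a - 4*g
J = 16 (J = 4**2 = 16)
(J*p((-2 - 3)**2, 6))*15 = (16*(6 - 4*(-2 - 3)**2))*15 = (16*(6 - 4*(-5)**2))*15 = (16*(6 - 4*25))*15 = (16*(6 - 100))*15 = (16*(-94))*15 = -1504*15 = -22560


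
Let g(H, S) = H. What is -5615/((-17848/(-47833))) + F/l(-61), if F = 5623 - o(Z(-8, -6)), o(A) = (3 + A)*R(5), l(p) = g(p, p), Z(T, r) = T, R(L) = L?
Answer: -16484325499/1088728 ≈ -15141.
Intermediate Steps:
l(p) = p
o(A) = 15 + 5*A (o(A) = (3 + A)*5 = 15 + 5*A)
F = 5648 (F = 5623 - (15 + 5*(-8)) = 5623 - (15 - 40) = 5623 - 1*(-25) = 5623 + 25 = 5648)
-5615/((-17848/(-47833))) + F/l(-61) = -5615/((-17848/(-47833))) + 5648/(-61) = -5615/((-17848*(-1/47833))) + 5648*(-1/61) = -5615/17848/47833 - 5648/61 = -5615*47833/17848 - 5648/61 = -268582295/17848 - 5648/61 = -16484325499/1088728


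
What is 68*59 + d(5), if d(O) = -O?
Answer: 4007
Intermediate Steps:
68*59 + d(5) = 68*59 - 1*5 = 4012 - 5 = 4007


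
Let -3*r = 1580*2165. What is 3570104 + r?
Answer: 7289612/3 ≈ 2.4299e+6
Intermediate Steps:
r = -3420700/3 (r = -1580*2165/3 = -⅓*3420700 = -3420700/3 ≈ -1.1402e+6)
3570104 + r = 3570104 - 3420700/3 = 7289612/3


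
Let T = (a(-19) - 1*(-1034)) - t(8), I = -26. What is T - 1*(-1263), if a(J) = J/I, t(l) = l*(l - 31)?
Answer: 64525/26 ≈ 2481.7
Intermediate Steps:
t(l) = l*(-31 + l)
a(J) = -J/26 (a(J) = J/(-26) = J*(-1/26) = -J/26)
T = 31687/26 (T = (-1/26*(-19) - 1*(-1034)) - 8*(-31 + 8) = (19/26 + 1034) - 8*(-23) = 26903/26 - 1*(-184) = 26903/26 + 184 = 31687/26 ≈ 1218.7)
T - 1*(-1263) = 31687/26 - 1*(-1263) = 31687/26 + 1263 = 64525/26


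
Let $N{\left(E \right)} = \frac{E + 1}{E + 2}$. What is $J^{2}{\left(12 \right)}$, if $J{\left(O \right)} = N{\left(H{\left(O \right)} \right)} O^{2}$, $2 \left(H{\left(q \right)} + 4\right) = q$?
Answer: $11664$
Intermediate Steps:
$H{\left(q \right)} = -4 + \frac{q}{2}$
$N{\left(E \right)} = \frac{1 + E}{2 + E}$
$J{\left(O \right)} = \frac{O^{2} \left(-3 + \frac{O}{2}\right)}{-2 + \frac{O}{2}}$ ($J{\left(O \right)} = \frac{1 + \left(-4 + \frac{O}{2}\right)}{2 + \left(-4 + \frac{O}{2}\right)} O^{2} = \frac{-3 + \frac{O}{2}}{-2 + \frac{O}{2}} O^{2} = \frac{O^{2} \left(-3 + \frac{O}{2}\right)}{-2 + \frac{O}{2}}$)
$J^{2}{\left(12 \right)} = \left(\frac{12^{2} \left(-6 + 12\right)}{-4 + 12}\right)^{2} = \left(144 \cdot \frac{1}{8} \cdot 6\right)^{2} = 108^{2} = 11664$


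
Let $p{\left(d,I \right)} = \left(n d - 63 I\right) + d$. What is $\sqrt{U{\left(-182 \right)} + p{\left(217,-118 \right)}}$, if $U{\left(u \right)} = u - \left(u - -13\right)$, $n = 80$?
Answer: $\sqrt{24998} \approx 158.11$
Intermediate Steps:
$p{\left(d,I \right)} = - 63 I + 81 d$ ($p{\left(d,I \right)} = \left(80 d - 63 I\right) + d = \left(- 63 I + 80 d\right) + d = - 63 I + 81 d$)
$U{\left(u \right)} = -13$ ($U{\left(u \right)} = u - \left(u + 13\right) = u - \left(13 + u\right) = -13$)
$\sqrt{U{\left(-182 \right)} + p{\left(217,-118 \right)}} = \sqrt{-13 + \left(\left(-63\right) \left(-118\right) + 81 \cdot 217\right)} = \sqrt{-13 + \left(7434 + 17577\right)} = \sqrt{-13 + 25011} = \sqrt{24998}$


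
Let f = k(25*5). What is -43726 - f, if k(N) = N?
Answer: -43851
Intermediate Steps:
f = 125 (f = 25*5 = 125)
-43726 - f = -43726 - 1*125 = -43726 - 125 = -43851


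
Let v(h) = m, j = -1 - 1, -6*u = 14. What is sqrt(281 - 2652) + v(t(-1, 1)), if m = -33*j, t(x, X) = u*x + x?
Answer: 66 + I*sqrt(2371) ≈ 66.0 + 48.693*I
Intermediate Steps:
u = -7/3 (u = -1/6*14 = -7/3 ≈ -2.3333)
j = -2
t(x, X) = -4*x/3 (t(x, X) = -7*x/3 + x = -4*x/3)
m = 66 (m = -33*(-2) = 66)
v(h) = 66
sqrt(281 - 2652) + v(t(-1, 1)) = sqrt(281 - 2652) + 66 = sqrt(-2371) + 66 = I*sqrt(2371) + 66 = 66 + I*sqrt(2371)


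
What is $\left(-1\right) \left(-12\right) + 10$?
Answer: $22$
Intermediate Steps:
$\left(-1\right) \left(-12\right) + 10 = 12 + 10 = 22$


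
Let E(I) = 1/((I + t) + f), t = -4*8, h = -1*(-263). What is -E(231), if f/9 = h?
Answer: -1/2566 ≈ -0.00038971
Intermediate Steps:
h = 263
t = -32
f = 2367 (f = 9*263 = 2367)
E(I) = 1/(2335 + I) (E(I) = 1/((I - 32) + 2367) = 1/((-32 + I) + 2367) = 1/(2335 + I))
-E(231) = -1/(2335 + 231) = -1/2566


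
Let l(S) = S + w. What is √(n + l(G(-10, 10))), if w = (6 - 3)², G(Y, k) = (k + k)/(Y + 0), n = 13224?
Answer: √13231 ≈ 115.03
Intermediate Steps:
G(Y, k) = 2*k/Y (G(Y, k) = (2*k)/Y = 2*k/Y)
w = 9 (w = 3² = 9)
l(S) = 9 + S (l(S) = S + 9 = 9 + S)
√(n + l(G(-10, 10))) = √(13224 + (9 + 2*10/(-10))) = √(13224 + (9 + 2*10*(-⅒))) = √(13224 + (9 - 2)) = √(13224 + 7) = √13231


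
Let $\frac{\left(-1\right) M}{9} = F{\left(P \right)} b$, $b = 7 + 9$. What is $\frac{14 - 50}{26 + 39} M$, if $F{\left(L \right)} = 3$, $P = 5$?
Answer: $\frac{15552}{65} \approx 239.26$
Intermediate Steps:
$b = 16$
$M = -432$ ($M = - 9 \cdot 3 \cdot 16 = \left(-9\right) 48 = -432$)
$\frac{14 - 50}{26 + 39} M = \frac{14 - 50}{26 + 39} \left(-432\right) = - \frac{36}{65} \left(-432\right) = \left(-36\right) \frac{1}{65} \left(-432\right) = \left(- \frac{36}{65}\right) \left(-432\right) = \frac{15552}{65}$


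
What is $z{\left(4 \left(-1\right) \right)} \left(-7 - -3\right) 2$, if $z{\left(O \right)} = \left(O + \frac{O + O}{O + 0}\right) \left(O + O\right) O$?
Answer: $512$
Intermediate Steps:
$z{\left(O \right)} = 2 O^{2} \left(2 + O\right)$ ($z{\left(O \right)} = \left(O + \frac{2 O}{O}\right) 2 O O = \left(O + 2\right) 2 O O = \left(2 + O\right) 2 O O = 2 O \left(2 + O\right) O = 2 O^{2} \left(2 + O\right)$)
$z{\left(4 \left(-1\right) \right)} \left(-7 - -3\right) 2 = 2 \left(4 \left(-1\right)\right)^{2} \left(2 + 4 \left(-1\right)\right) \left(-7 - -3\right) 2 = 2 \left(-4\right)^{2} \left(2 - 4\right) \left(-7 + 3\right) 2 = 2 \cdot 16 \left(-2\right) \left(-4\right) 2 = \left(-64\right) \left(-4\right) 2 = 256 \cdot 2 = 512$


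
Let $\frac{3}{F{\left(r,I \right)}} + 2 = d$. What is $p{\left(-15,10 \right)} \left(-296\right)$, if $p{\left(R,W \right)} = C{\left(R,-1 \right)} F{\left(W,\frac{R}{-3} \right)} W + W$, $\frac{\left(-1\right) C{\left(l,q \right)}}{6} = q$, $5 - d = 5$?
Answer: $23680$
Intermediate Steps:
$d = 0$ ($d = 5 - 5 = 0$)
$C{\left(l,q \right)} = - 6 q$
$F{\left(r,I \right)} = - \frac{3}{2}$ ($F{\left(r,I \right)} = \frac{3}{-2 + 0} = \frac{3}{-2} = 3 \left(- \frac{1}{2}\right) = - \frac{3}{2}$)
$p{\left(R,W \right)} = - 8 W$ ($p{\left(R,W \right)} = \left(-6\right) \left(-1\right) \left(- \frac{3}{2}\right) W + W = 6 \left(- \frac{3}{2}\right) W + W = - 9 W + W = - 8 W$)
$p{\left(-15,10 \right)} \left(-296\right) = \left(-8\right) 10 \left(-296\right) = \left(-80\right) \left(-296\right) = 23680$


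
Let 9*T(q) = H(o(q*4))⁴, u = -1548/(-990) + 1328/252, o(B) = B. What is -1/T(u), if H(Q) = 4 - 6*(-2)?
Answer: -9/65536 ≈ -0.00013733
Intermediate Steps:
u = 23678/3465 (u = -1548*(-1/990) + 1328*(1/252) = 86/55 + 332/63 = 23678/3465 ≈ 6.8335)
H(Q) = 16 (H(Q) = 4 - 1*(-12) = 4 + 12 = 16)
T(q) = 65536/9 (T(q) = (⅑)*16⁴ = (⅑)*65536 = 65536/9)
-1/T(u) = -1/65536/9 = -1*9/65536 = -9/65536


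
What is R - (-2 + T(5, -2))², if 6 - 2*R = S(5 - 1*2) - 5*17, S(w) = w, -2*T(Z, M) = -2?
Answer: 43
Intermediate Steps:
T(Z, M) = 1 (T(Z, M) = -½*(-2) = 1)
R = 44 (R = 3 - ((5 - 1*2) - 5*17)/2 = 3 - ((5 - 2) - 85)/2 = 3 - (3 - 85)/2 = 3 - ½*(-82) = 3 + 41 = 44)
R - (-2 + T(5, -2))² = 44 - (-2 + 1)² = 44 - 1*(-1)² = 44 - 1*1 = 44 - 1 = 43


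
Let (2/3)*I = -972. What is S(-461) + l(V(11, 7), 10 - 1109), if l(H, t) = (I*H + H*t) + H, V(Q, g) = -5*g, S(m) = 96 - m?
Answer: 90017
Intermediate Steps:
I = -1458 (I = (3/2)*(-972) = -1458)
l(H, t) = -1457*H + H*t (l(H, t) = (-1458*H + H*t) + H = -1457*H + H*t)
S(-461) + l(V(11, 7), 10 - 1109) = (96 - 1*(-461)) + (-5*7)*(-1457 + (10 - 1109)) = (96 + 461) - 35*(-1457 - 1099) = 557 - 35*(-2556) = 557 + 89460 = 90017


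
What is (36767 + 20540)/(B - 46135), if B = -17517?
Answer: -57307/63652 ≈ -0.90032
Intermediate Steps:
(36767 + 20540)/(B - 46135) = (36767 + 20540)/(-17517 - 46135) = 57307/(-63652) = 57307*(-1/63652) = -57307/63652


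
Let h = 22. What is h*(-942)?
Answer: -20724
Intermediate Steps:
h*(-942) = 22*(-942) = -20724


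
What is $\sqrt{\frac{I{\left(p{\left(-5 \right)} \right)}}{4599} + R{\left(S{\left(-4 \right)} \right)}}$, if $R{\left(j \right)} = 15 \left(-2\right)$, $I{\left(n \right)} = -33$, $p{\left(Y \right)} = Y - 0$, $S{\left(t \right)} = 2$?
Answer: $\frac{i \sqrt{70519533}}{1533} \approx 5.4779 i$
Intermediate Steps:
$p{\left(Y \right)} = Y$ ($p{\left(Y \right)} = Y + 0 = Y$)
$R{\left(j \right)} = -30$
$\sqrt{\frac{I{\left(p{\left(-5 \right)} \right)}}{4599} + R{\left(S{\left(-4 \right)} \right)}} = \sqrt{- \frac{33}{4599} - 30} = \sqrt{\left(-33\right) \frac{1}{4599} - 30} = \sqrt{- \frac{11}{1533} - 30} = \sqrt{- \frac{46001}{1533}} = \frac{i \sqrt{70519533}}{1533}$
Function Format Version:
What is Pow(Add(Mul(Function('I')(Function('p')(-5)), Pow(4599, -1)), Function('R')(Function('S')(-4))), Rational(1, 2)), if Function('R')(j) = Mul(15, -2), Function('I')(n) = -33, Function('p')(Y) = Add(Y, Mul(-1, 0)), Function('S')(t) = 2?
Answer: Mul(Rational(1, 1533), I, Pow(70519533, Rational(1, 2))) ≈ Mul(5.4779, I)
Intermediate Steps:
Function('p')(Y) = Y (Function('p')(Y) = Add(Y, 0) = Y)
Function('R')(j) = -30
Pow(Add(Mul(Function('I')(Function('p')(-5)), Pow(4599, -1)), Function('R')(Function('S')(-4))), Rational(1, 2)) = Pow(Add(Mul(-33, Pow(4599, -1)), -30), Rational(1, 2)) = Pow(Add(Mul(-33, Rational(1, 4599)), -30), Rational(1, 2)) = Pow(Add(Rational(-11, 1533), -30), Rational(1, 2)) = Pow(Rational(-46001, 1533), Rational(1, 2)) = Mul(Rational(1, 1533), I, Pow(70519533, Rational(1, 2)))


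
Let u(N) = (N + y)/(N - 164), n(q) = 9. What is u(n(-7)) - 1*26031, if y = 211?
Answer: -807005/31 ≈ -26032.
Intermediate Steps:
u(N) = (211 + N)/(-164 + N) (u(N) = (N + 211)/(N - 164) = (211 + N)/(-164 + N))
u(n(-7)) - 1*26031 = (211 + 9)/(-164 + 9) - 1*26031 = 220/(-155) - 26031 = -1/155*220 - 26031 = -44/31 - 26031 = -807005/31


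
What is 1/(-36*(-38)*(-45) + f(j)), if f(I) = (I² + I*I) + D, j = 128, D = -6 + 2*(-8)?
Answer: -1/28814 ≈ -3.4705e-5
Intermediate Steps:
D = -22 (D = -6 - 16 = -22)
f(I) = -22 + 2*I² (f(I) = (I² + I*I) - 22 = (I² + I²) - 22 = 2*I² - 22 = -22 + 2*I²)
1/(-36*(-38)*(-45) + f(j)) = 1/(-36*(-38)*(-45) + (-22 + 2*128²)) = 1/(1368*(-45) + (-22 + 2*16384)) = 1/(-61560 + (-22 + 32768)) = 1/(-61560 + 32746) = 1/(-28814) = -1/28814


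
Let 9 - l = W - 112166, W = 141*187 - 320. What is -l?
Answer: -86128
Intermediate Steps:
W = 26047 (W = 26367 - 320 = 26047)
l = 86128 (l = 9 - (26047 - 112166) = 9 - 1*(-86119) = 9 + 86119 = 86128)
-l = -1*86128 = -86128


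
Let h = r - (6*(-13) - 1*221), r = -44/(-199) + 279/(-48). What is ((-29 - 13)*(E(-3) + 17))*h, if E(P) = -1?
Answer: -39236946/199 ≈ -1.9717e+5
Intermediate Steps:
r = -17803/3184 (r = -44*(-1/199) + 279*(-1/48) = 44/199 - 93/16 = -17803/3184 ≈ -5.5914)
h = 934213/3184 (h = -17803/3184 - (6*(-13) - 1*221) = -17803/3184 - (-78 - 221) = -17803/3184 - 1*(-299) = -17803/3184 + 299 = 934213/3184 ≈ 293.41)
((-29 - 13)*(E(-3) + 17))*h = ((-29 - 13)*(-1 + 17))*(934213/3184) = -42*16*(934213/3184) = -672*934213/3184 = -39236946/199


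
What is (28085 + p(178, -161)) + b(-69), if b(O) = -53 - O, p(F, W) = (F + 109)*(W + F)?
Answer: 32980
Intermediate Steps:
p(F, W) = (109 + F)*(F + W)
(28085 + p(178, -161)) + b(-69) = (28085 + (178**2 + 109*178 + 109*(-161) + 178*(-161))) + (-53 - 1*(-69)) = (28085 + (31684 + 19402 - 17549 - 28658)) + (-53 + 69) = (28085 + 4879) + 16 = 32964 + 16 = 32980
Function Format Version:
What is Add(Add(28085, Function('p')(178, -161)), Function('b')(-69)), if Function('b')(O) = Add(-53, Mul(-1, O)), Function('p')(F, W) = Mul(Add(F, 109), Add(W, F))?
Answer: 32980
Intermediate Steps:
Function('p')(F, W) = Mul(Add(109, F), Add(F, W))
Add(Add(28085, Function('p')(178, -161)), Function('b')(-69)) = Add(Add(28085, Add(Pow(178, 2), Mul(109, 178), Mul(109, -161), Mul(178, -161))), Add(-53, Mul(-1, -69))) = Add(Add(28085, Add(31684, 19402, -17549, -28658)), Add(-53, 69)) = Add(Add(28085, 4879), 16) = Add(32964, 16) = 32980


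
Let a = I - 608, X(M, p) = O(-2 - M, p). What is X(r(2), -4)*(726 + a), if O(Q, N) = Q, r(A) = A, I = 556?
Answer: -2696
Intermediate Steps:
X(M, p) = -2 - M
a = -52 (a = 556 - 608 = -52)
X(r(2), -4)*(726 + a) = (-2 - 1*2)*(726 - 52) = (-2 - 2)*674 = -4*674 = -2696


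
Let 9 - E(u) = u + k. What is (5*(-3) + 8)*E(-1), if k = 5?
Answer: -35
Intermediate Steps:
E(u) = 4 - u (E(u) = 9 - (u + 5) = 9 - (5 + u) = 9 + (-5 - u) = 4 - u)
(5*(-3) + 8)*E(-1) = (5*(-3) + 8)*(4 - 1*(-1)) = (-15 + 8)*(4 + 1) = -7*5 = -35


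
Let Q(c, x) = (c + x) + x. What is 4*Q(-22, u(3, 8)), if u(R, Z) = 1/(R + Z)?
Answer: -960/11 ≈ -87.273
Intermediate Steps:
Q(c, x) = c + 2*x
4*Q(-22, u(3, 8)) = 4*(-22 + 2/(3 + 8)) = 4*(-22 + 2/11) = 4*(-240/11) = -960/11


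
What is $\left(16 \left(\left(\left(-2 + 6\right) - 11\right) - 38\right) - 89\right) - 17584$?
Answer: $-18393$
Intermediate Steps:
$\left(16 \left(\left(\left(-2 + 6\right) - 11\right) - 38\right) - 89\right) - 17584 = \left(16 \left(\left(4 - 11\right) - 38\right) - 89\right) - 17584 = \left(16 \left(-7 - 38\right) - 89\right) - 17584 = \left(16 \left(-45\right) - 89\right) - 17584 = \left(-720 - 89\right) - 17584 = -809 - 17584 = -18393$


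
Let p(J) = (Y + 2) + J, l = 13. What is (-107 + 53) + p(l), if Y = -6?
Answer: -45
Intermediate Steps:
p(J) = -4 + J (p(J) = (-6 + 2) + J = -4 + J)
(-107 + 53) + p(l) = (-107 + 53) + (-4 + 13) = -54 + 9 = -45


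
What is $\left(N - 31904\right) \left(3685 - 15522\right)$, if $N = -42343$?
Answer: $878861739$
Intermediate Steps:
$\left(N - 31904\right) \left(3685 - 15522\right) = \left(-42343 - 31904\right) \left(3685 - 15522\right) = \left(-74247\right) \left(-11837\right) = 878861739$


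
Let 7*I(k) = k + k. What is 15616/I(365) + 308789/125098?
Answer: 6950064273/45660770 ≈ 152.21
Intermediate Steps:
I(k) = 2*k/7 (I(k) = (k + k)/7 = (2*k)/7 = 2*k/7)
15616/I(365) + 308789/125098 = 15616/(((2/7)*365)) + 308789/125098 = 15616/(730/7) + 308789*(1/125098) = 15616*(7/730) + 308789/125098 = 54656/365 + 308789/125098 = 6950064273/45660770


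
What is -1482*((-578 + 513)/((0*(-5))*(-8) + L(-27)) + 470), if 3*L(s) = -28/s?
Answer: -5850195/14 ≈ -4.1787e+5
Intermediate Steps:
L(s) = -28/(3*s) (L(s) = (-28/s)/3 = -28/(3*s))
-1482*((-578 + 513)/((0*(-5))*(-8) + L(-27)) + 470) = -1482*((-578 + 513)/((0*(-5))*(-8) - 28/3/(-27)) + 470) = -1482*(-65/(0*(-8) - 28/3*(-1/27)) + 470) = -1482*(-65/(0 + 28/81) + 470) = -1482*(-65/28/81 + 470) = -1482*(-65*81/28 + 470) = -1482*(-5265/28 + 470) = -1482*7895/28 = -5850195/14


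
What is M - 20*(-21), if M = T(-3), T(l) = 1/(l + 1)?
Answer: 839/2 ≈ 419.50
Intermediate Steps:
T(l) = 1/(1 + l)
M = -½ (M = 1/(1 - 3) = 1/(-2) = -½ ≈ -0.50000)
M - 20*(-21) = -½ - 20*(-21) = -½ + 420 = 839/2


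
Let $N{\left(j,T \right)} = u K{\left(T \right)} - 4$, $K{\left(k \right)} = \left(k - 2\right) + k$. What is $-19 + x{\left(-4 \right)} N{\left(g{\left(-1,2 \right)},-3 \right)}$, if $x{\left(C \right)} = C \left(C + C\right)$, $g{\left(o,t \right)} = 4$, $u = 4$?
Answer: $-1171$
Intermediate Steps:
$K{\left(k \right)} = -2 + 2 k$ ($K{\left(k \right)} = \left(-2 + k\right) + k = -2 + 2 k$)
$N{\left(j,T \right)} = -12 + 8 T$ ($N{\left(j,T \right)} = 4 \left(-2 + 2 T\right) - 4 = \left(-8 + 8 T\right) - 4 = -12 + 8 T$)
$x{\left(C \right)} = 2 C^{2}$ ($x{\left(C \right)} = C 2 C = 2 C^{2}$)
$-19 + x{\left(-4 \right)} N{\left(g{\left(-1,2 \right)},-3 \right)} = -19 + 2 \left(-4\right)^{2} \left(-12 + 8 \left(-3\right)\right) = -19 + 2 \cdot 16 \left(-12 - 24\right) = -19 + 32 \left(-36\right) = -19 - 1152 = -1171$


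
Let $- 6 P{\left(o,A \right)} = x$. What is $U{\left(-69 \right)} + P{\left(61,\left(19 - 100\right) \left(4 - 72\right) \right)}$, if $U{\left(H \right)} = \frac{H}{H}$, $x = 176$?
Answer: $- \frac{85}{3} \approx -28.333$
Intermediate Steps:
$P{\left(o,A \right)} = - \frac{88}{3}$ ($P{\left(o,A \right)} = \left(- \frac{1}{6}\right) 176 = - \frac{88}{3}$)
$U{\left(H \right)} = 1$
$U{\left(-69 \right)} + P{\left(61,\left(19 - 100\right) \left(4 - 72\right) \right)} = 1 - \frac{88}{3} = - \frac{85}{3}$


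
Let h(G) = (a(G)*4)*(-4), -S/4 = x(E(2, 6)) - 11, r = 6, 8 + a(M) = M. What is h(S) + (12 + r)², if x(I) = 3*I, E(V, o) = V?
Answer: 132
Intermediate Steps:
a(M) = -8 + M
S = 20 (S = -4*(3*2 - 11) = -4*(6 - 11) = -4*(-5) = 20)
h(G) = 128 - 16*G (h(G) = ((-8 + G)*4)*(-4) = (-32 + 4*G)*(-4) = 128 - 16*G)
h(S) + (12 + r)² = (128 - 16*20) + (12 + 6)² = (128 - 320) + 18² = -192 + 324 = 132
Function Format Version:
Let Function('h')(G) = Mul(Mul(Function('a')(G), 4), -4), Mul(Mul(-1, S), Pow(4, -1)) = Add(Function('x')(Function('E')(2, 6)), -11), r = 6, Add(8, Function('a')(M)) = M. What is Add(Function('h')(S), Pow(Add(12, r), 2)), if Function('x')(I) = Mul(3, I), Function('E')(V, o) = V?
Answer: 132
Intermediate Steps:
Function('a')(M) = Add(-8, M)
S = 20 (S = Mul(-4, Add(Mul(3, 2), -11)) = Mul(-4, Add(6, -11)) = Mul(-4, -5) = 20)
Function('h')(G) = Add(128, Mul(-16, G)) (Function('h')(G) = Mul(Mul(Add(-8, G), 4), -4) = Mul(Add(-32, Mul(4, G)), -4) = Add(128, Mul(-16, G)))
Add(Function('h')(S), Pow(Add(12, r), 2)) = Add(Add(128, Mul(-16, 20)), Pow(Add(12, 6), 2)) = Add(Add(128, -320), Pow(18, 2)) = Add(-192, 324) = 132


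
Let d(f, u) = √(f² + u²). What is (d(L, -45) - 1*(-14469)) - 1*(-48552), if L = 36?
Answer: 63021 + 9*√41 ≈ 63079.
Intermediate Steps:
(d(L, -45) - 1*(-14469)) - 1*(-48552) = (√(36² + (-45)²) - 1*(-14469)) - 1*(-48552) = (√(1296 + 2025) + 14469) + 48552 = (√3321 + 14469) + 48552 = (9*√41 + 14469) + 48552 = (14469 + 9*√41) + 48552 = 63021 + 9*√41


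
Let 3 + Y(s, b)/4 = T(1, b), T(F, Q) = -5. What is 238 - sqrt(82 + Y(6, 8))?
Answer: 238 - 5*sqrt(2) ≈ 230.93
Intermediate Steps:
Y(s, b) = -32 (Y(s, b) = -12 + 4*(-5) = -12 - 20 = -32)
238 - sqrt(82 + Y(6, 8)) = 238 - sqrt(82 - 32) = 238 - sqrt(50) = 238 - 5*sqrt(2)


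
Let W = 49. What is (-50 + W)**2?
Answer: 1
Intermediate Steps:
(-50 + W)**2 = (-50 + 49)**2 = (-1)**2 = 1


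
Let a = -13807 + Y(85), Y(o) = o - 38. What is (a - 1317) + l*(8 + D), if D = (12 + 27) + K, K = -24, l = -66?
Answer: -16595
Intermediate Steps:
Y(o) = -38 + o
D = 15 (D = (12 + 27) - 24 = 39 - 24 = 15)
a = -13760 (a = -13807 + (-38 + 85) = -13807 + 47 = -13760)
(a - 1317) + l*(8 + D) = (-13760 - 1317) - 66*(8 + 15) = -15077 - 66*23 = -15077 - 1518 = -16595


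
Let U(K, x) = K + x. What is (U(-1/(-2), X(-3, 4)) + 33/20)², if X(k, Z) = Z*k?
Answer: 38809/400 ≈ 97.022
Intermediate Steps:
(U(-1/(-2), X(-3, 4)) + 33/20)² = ((-1/(-2) + 4*(-3)) + 33/20)² = ((-1*(-½) - 12) + 33*(1/20))² = ((½ - 12) + 33/20)² = (-23/2 + 33/20)² = (-197/20)² = 38809/400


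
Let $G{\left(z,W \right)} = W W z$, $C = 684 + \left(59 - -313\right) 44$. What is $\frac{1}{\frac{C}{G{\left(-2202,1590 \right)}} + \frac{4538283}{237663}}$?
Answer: $\frac{12250374984450}{233926440453103} \approx 0.052369$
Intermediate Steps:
$C = 17052$ ($C = 684 + \left(59 + 313\right) 44 = 684 + 372 \cdot 44 = 684 + 16368 = 17052$)
$G{\left(z,W \right)} = z W^{2}$ ($G{\left(z,W \right)} = W^{2} z = z W^{2}$)
$\frac{1}{\frac{C}{G{\left(-2202,1590 \right)}} + \frac{4538283}{237663}} = \frac{1}{\frac{17052}{\left(-2202\right) 1590^{2}} + \frac{4538283}{237663}} = \frac{1}{\frac{17052}{\left(-2202\right) 2528100} + 4538283 \cdot \frac{1}{237663}} = \frac{1}{\frac{17052}{-5566876200} + \frac{1512761}{79221}} = \frac{1}{17052 \left(- \frac{1}{5566876200}\right) + \frac{1512761}{79221}} = \frac{1}{- \frac{1421}{463906350} + \frac{1512761}{79221}} = \frac{1}{\frac{233926440453103}{12250374984450}} = \frac{12250374984450}{233926440453103}$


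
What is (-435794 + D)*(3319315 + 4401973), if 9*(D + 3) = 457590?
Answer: -8917014380968/3 ≈ -2.9723e+12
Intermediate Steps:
D = 152521/3 (D = -3 + (⅑)*457590 = -3 + 152530/3 = 152521/3 ≈ 50840.)
(-435794 + D)*(3319315 + 4401973) = (-435794 + 152521/3)*(3319315 + 4401973) = -1154861/3*7721288 = -8917014380968/3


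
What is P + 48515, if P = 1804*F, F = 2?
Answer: 52123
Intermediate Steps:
P = 3608 (P = 1804*2 = 3608)
P + 48515 = 3608 + 48515 = 52123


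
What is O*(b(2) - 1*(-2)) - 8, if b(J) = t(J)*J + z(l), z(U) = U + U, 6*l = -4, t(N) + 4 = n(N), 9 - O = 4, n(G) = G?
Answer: -74/3 ≈ -24.667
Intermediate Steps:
O = 5 (O = 9 - 1*4 = 9 - 4 = 5)
t(N) = -4 + N
l = -⅔ (l = (⅙)*(-4) = -⅔ ≈ -0.66667)
z(U) = 2*U
b(J) = -4/3 + J*(-4 + J) (b(J) = (-4 + J)*J + 2*(-⅔) = J*(-4 + J) - 4/3 = -4/3 + J*(-4 + J))
O*(b(2) - 1*(-2)) - 8 = 5*((-4/3 + 2*(-4 + 2)) - 1*(-2)) - 8 = 5*((-4/3 + 2*(-2)) + 2) - 8 = 5*((-4/3 - 4) + 2) - 8 = 5*(-16/3 + 2) - 8 = 5*(-10/3) - 8 = -50/3 - 8 = -74/3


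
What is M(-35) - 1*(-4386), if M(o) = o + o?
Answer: 4316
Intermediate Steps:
M(o) = 2*o
M(-35) - 1*(-4386) = 2*(-35) - 1*(-4386) = -70 + 4386 = 4316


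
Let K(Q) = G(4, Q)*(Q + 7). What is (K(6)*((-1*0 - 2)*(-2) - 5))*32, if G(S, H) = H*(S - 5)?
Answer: 2496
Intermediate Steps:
G(S, H) = H*(-5 + S)
K(Q) = -Q*(7 + Q) (K(Q) = (Q*(-5 + 4))*(Q + 7) = (Q*(-1))*(7 + Q) = (-Q)*(7 + Q) = -Q*(7 + Q))
(K(6)*((-1*0 - 2)*(-2) - 5))*32 = ((-1*6*(7 + 6))*((-1*0 - 2)*(-2) - 5))*32 = ((-1*6*13)*((0 - 2)*(-2) - 5))*32 = -78*(-2*(-2) - 5)*32 = -78*(4 - 5)*32 = -78*(-1)*32 = 78*32 = 2496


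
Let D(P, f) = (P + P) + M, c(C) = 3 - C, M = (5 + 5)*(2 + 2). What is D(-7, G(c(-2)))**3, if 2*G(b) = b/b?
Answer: 17576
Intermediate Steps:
M = 40 (M = 10*4 = 40)
G(b) = 1/2 (G(b) = (b/b)/2 = (1/2)*1 = 1/2)
D(P, f) = 40 + 2*P (D(P, f) = (P + P) + 40 = 2*P + 40 = 40 + 2*P)
D(-7, G(c(-2)))**3 = (40 + 2*(-7))**3 = (40 - 14)**3 = 26**3 = 17576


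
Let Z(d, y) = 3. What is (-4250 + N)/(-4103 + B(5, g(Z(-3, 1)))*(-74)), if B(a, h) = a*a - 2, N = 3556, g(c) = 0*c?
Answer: 694/5805 ≈ 0.11955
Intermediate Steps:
g(c) = 0
B(a, h) = -2 + a**2 (B(a, h) = a**2 - 2 = -2 + a**2)
(-4250 + N)/(-4103 + B(5, g(Z(-3, 1)))*(-74)) = (-4250 + 3556)/(-4103 + (-2 + 5**2)*(-74)) = -694/(-4103 + (-2 + 25)*(-74)) = -694/(-4103 + 23*(-74)) = -694/(-4103 - 1702) = -694/(-5805) = -694*(-1/5805) = 694/5805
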